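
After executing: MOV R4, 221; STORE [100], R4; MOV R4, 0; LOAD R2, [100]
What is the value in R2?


Register and memory trace:
  MOV R4, 221  → R4 = 221
  STORE [100], R4  → mem[100] = 221
  MOV R4, 0  → R4 = 0
  LOAD R2, [100]  → R2 = mem[100] = 221
Final: R2 = 221

221


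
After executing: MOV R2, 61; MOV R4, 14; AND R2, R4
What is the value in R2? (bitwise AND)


Register state trace:
  MOV R2, 61  → R2 = 61 (0b00111101)
  MOV R4, 14  → R4 = 14 (0b00001110)
  AND R2, R4  → R2 = 61 AND 14 = 12 (0b00001100)
Final: R2 = 12

12


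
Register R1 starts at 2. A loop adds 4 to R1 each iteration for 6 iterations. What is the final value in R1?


Starting value: R1 = 2
  Iter 1: R1 = 2 + 4 = 6
  Iter 2: R1 = 6 + 4 = 10
  Iter 3: R1 = 10 + 4 = 14
  Iter 4: R1 = 14 + 4 = 18
  Iter 5: R1 = 18 + 4 = 22
  Iter 6: R1 = 22 + 4 = 26
Final: R1 = 26

26


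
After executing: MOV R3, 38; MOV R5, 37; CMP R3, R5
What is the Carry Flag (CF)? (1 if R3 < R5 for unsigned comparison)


Register state trace:
  MOV R3, 38  → R3 = 38
  MOV R5, 37  → R5 = 37
  CMP R3, R5  → unsigned 38 - 37: no borrow
  38 >= 37, so CF = 0
CF = 0

0


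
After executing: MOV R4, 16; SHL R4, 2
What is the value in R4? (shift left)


Register state trace:
  MOV R4, 16  → R4 = 16
  SHL R4, 2  → R4 = 16 << 2 = 16 * 2^2 = 64
Final: R4 = 64

64


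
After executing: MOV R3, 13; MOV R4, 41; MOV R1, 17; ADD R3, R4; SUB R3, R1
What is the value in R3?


Register state trace:
  MOV R3, 13  → R3 = 13
  MOV R4, 41  → R4 = 41
  MOV R1, 17  → R1 = 17
  ADD R3, R4  → R3 = 13 + 41 = 54
  SUB R3, R1  → R3 = 54 - 17 = 37
Final: R3 = 37

37


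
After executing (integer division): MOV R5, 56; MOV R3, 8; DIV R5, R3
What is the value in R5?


Register state trace:
  MOV R5, 56  → R5 = 56
  MOV R3, 8  → R3 = 8
  DIV R5, R3  → R5 = 56 // 8 = 7
Final: R5 = 7

7


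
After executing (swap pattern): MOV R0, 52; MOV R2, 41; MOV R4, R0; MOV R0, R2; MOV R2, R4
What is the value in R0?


Register state trace (swap pattern):
  MOV R0, 52  → R0 = 52
  MOV R2, 41  → R2 = 41
  MOV R4, R0  → R4 = 52  (save R0)
  MOV R0, R2  → R0 = 41  (R0 gets R2's value)
  MOV R2, R4  → R2 = 52  (R2 gets saved value)
Final: R0 = 41

41


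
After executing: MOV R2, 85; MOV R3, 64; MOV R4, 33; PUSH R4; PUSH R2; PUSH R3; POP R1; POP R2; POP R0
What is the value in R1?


Stack trace (top is rightmost):
  MOV R2, 85  → R2 = 85
  MOV R3, 64  → R3 = 64
  MOV R4, 33  → R4 = 33
  PUSH R4  → stack: [33]
  PUSH R2  → stack: [33, 85]
  PUSH R3  → stack: [33, 85, 64]
  POP R1  → R1 = 64, stack: [33, 85]
  POP R2  → R2 = 85, stack: [33]
  POP R0  → R0 = 33, stack: []
Final: R1 = 64

64


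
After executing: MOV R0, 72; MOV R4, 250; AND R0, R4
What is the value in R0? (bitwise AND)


Register state trace:
  MOV R0, 72  → R0 = 72 (0b01001000)
  MOV R4, 250  → R4 = 250 (0b11111010)
  AND R0, R4  → R0 = 72 AND 250 = 72 (0b01001000)
Final: R0 = 72

72


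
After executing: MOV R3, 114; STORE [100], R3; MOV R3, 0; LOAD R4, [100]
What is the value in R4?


Register and memory trace:
  MOV R3, 114  → R3 = 114
  STORE [100], R3  → mem[100] = 114
  MOV R3, 0  → R3 = 0
  LOAD R4, [100]  → R4 = mem[100] = 114
Final: R4 = 114

114


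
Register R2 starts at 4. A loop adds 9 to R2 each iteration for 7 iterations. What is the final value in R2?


Starting value: R2 = 4
  Iter 1: R2 = 4 + 9 = 13
  Iter 2: R2 = 13 + 9 = 22
  Iter 3: R2 = 22 + 9 = 31
  Iter 4: R2 = 31 + 9 = 40
  Iter 5: R2 = 40 + 9 = 49
  Iter 6: R2 = 49 + 9 = 58
  Iter 7: R2 = 58 + 9 = 67
Final: R2 = 67

67


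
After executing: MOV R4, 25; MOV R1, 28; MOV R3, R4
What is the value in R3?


Register state trace:
  MOV R4, 25  → R4 = 25
  MOV R1, 28  → R1 = 28
  MOV R3, R4  → R3 = 25
Final: R3 = 25

25


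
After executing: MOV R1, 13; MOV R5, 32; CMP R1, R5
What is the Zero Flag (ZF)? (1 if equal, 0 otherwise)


Register state trace:
  MOV R1, 13  → R1 = 13
  MOV R5, 32  → R5 = 32
  CMP R1, R5  → computes 13 - 32 = -19
  Result is nonzero, so values are not equal
ZF = 0

0


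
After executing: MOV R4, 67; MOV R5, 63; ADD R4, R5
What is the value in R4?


Register state trace:
  MOV R4, 67  → R4 = 67
  MOV R5, 63  → R5 = 63
  ADD R4, R5  → R4 = 67 + 63 = 130
Final: R4 = 130

130


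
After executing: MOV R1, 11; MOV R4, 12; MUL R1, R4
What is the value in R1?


Register state trace:
  MOV R1, 11  → R1 = 11
  MOV R4, 12  → R4 = 12
  MUL R1, R4  → R1 = 11 * 12 = 132
Final: R1 = 132

132


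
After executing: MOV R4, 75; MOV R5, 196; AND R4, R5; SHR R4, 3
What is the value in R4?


Register state trace:
  MOV R4, 75  → R4 = 75 (0b01001011)
  MOV R5, 196  → R5 = 196 (0b11000100)
  AND R4, R5  → R4 = 75 AND 196 = 64 (0b01000000)
  SHR R4, 3  → R4 = 64 >> 3 = 8
Final: R4 = 8

8


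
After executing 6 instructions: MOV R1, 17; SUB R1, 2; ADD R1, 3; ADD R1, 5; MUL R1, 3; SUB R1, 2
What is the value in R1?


Register state trace:
  MOV R1, 17  → R1 = 17
  SUB R1, 2  → R1 = 17 - 2 = 15
  ADD R1, 3  → R1 = 15 + 3 = 18
  ADD R1, 5  → R1 = 18 + 5 = 23
  MUL R1, 3  → R1 = 23 * 3 = 69
  SUB R1, 2  → R1 = 69 - 2 = 67
Final: R1 = 67

67


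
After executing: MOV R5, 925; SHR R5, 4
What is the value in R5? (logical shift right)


Register state trace:
  MOV R5, 925  → R5 = 925
  SHR R5, 4  → R5 = 925 >> 4 = 925 // 2^4 = 57
Final: R5 = 57

57


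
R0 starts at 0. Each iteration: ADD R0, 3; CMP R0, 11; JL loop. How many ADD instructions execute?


Loop trace (R0 starts at 0, target 11, step 3):
  ADD #1: R0 = 0 + 3 = 3  → 3 < 11, loop
  ADD #2: R0 = 3 + 3 = 6  → 6 < 11, loop
  ADD #3: R0 = 6 + 3 = 9  → 9 < 11, loop
  ADD #4: R0 = 9 + 3 = 12  → 12 >= 11, exit
Total ADD instructions: 4

4


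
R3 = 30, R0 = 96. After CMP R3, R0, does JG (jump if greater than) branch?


Trace:
  R3 = 30, R0 = 96
  CMP R3, R0  → compares 30 vs 96
  JG checks: is 30 greater than 96?
  30 < 96, so condition is false
Branch taken: No

No


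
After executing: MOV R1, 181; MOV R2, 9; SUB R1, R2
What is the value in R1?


Register state trace:
  MOV R1, 181  → R1 = 181
  MOV R2, 9  → R2 = 9
  SUB R1, R2  → R1 = 181 - 9 = 172
Final: R1 = 172

172


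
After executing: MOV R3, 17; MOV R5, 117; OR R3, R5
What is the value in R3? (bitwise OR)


Register state trace:
  MOV R3, 17  → R3 = 17 (0b00010001)
  MOV R5, 117  → R5 = 117 (0b01110101)
  OR R3, R5   → R3 = 17 OR 117 = 117 (0b01110101)
Final: R3 = 117

117


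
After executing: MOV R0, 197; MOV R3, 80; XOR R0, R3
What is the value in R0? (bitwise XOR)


Register state trace:
  MOV R0, 197  → R0 = 197 (0b11000101)
  MOV R3, 80  → R3 = 80 (0b01010000)
  XOR R0, R3  → R0 = 197 XOR 80 = 149 (0b10010101)
Final: R0 = 149

149


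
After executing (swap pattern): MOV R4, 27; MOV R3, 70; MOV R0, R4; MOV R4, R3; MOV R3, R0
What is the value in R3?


Register state trace (swap pattern):
  MOV R4, 27  → R4 = 27
  MOV R3, 70  → R3 = 70
  MOV R0, R4  → R0 = 27  (save R4)
  MOV R4, R3  → R4 = 70  (R4 gets R3's value)
  MOV R3, R0  → R3 = 27  (R3 gets saved value)
Final: R3 = 27

27


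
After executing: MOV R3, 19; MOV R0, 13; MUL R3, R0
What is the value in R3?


Register state trace:
  MOV R3, 19  → R3 = 19
  MOV R0, 13  → R0 = 13
  MUL R3, R0  → R3 = 19 * 13 = 247
Final: R3 = 247

247


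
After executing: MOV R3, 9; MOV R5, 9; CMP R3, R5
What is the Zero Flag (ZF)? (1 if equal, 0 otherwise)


Register state trace:
  MOV R3, 9  → R3 = 9
  MOV R5, 9  → R5 = 9
  CMP R3, R5  → computes 9 - 9 = 0
  Result is zero, so values are equal
ZF = 1

1


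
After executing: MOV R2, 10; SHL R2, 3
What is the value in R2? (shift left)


Register state trace:
  MOV R2, 10  → R2 = 10
  SHL R2, 3  → R2 = 10 << 3 = 10 * 2^3 = 80
Final: R2 = 80

80


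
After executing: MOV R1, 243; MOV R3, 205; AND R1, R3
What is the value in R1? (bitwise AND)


Register state trace:
  MOV R1, 243  → R1 = 243 (0b11110011)
  MOV R3, 205  → R3 = 205 (0b11001101)
  AND R1, R3  → R1 = 243 AND 205 = 193 (0b11000001)
Final: R1 = 193

193


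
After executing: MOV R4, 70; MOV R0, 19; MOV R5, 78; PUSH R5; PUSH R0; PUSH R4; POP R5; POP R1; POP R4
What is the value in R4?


Stack trace (top is rightmost):
  MOV R4, 70  → R4 = 70
  MOV R0, 19  → R0 = 19
  MOV R5, 78  → R5 = 78
  PUSH R5  → stack: [78]
  PUSH R0  → stack: [78, 19]
  PUSH R4  → stack: [78, 19, 70]
  POP R5  → R5 = 70, stack: [78, 19]
  POP R1  → R1 = 19, stack: [78]
  POP R4  → R4 = 78, stack: []
Final: R4 = 78

78


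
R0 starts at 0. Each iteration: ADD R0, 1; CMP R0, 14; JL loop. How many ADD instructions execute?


Loop trace (R0 starts at 0, target 14, step 1):
  ADD #1: R0 = 0 + 1 = 1  → 1 < 14, loop
  ADD #2: R0 = 1 + 1 = 2  → 2 < 14, loop
  ADD #3: R0 = 2 + 1 = 3  → 3 < 14, loop
  ADD #4: R0 = 3 + 1 = 4  → 4 < 14, loop
  ADD #5: R0 = 4 + 1 = 5  → 5 < 14, loop
  ADD #6: R0 = 5 + 1 = 6  → 6 < 14, loop
  ADD #7: R0 = 6 + 1 = 7  → 7 < 14, loop
  ADD #8: R0 = 7 + 1 = 8  → 8 < 14, loop
  ADD #9: R0 = 8 + 1 = 9  → 9 < 14, loop
  ADD #10: R0 = 9 + 1 = 10  → 10 < 14, loop
  ADD #11: R0 = 10 + 1 = 11  → 11 < 14, loop
  ADD #12: R0 = 11 + 1 = 12  → 12 < 14, loop
  ADD #13: R0 = 12 + 1 = 13  → 13 < 14, loop
  ADD #14: R0 = 13 + 1 = 14  → 14 >= 14, exit
Total ADD instructions: 14

14


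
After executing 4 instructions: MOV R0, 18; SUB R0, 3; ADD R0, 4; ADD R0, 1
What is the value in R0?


Register state trace:
  MOV R0, 18  → R0 = 18
  SUB R0, 3  → R0 = 18 - 3 = 15
  ADD R0, 4  → R0 = 15 + 4 = 19
  ADD R0, 1  → R0 = 19 + 1 = 20
Final: R0 = 20

20


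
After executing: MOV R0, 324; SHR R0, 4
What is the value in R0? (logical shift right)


Register state trace:
  MOV R0, 324  → R0 = 324
  SHR R0, 4  → R0 = 324 >> 4 = 324 // 2^4 = 20
Final: R0 = 20

20


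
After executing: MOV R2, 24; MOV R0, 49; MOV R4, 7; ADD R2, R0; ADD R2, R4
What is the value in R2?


Register state trace:
  MOV R2, 24  → R2 = 24
  MOV R0, 49  → R0 = 49
  MOV R4, 7  → R4 = 7
  ADD R2, R0  → R2 = 24 + 49 = 73
  ADD R2, R4  → R2 = 73 + 7 = 80
Final: R2 = 80

80


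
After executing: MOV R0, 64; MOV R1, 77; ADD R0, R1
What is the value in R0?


Register state trace:
  MOV R0, 64  → R0 = 64
  MOV R1, 77  → R1 = 77
  ADD R0, R1  → R0 = 64 + 77 = 141
Final: R0 = 141

141


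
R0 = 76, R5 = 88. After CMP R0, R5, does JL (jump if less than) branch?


Trace:
  R0 = 76, R5 = 88
  CMP R0, R5  → compares 76 vs 88
  JL checks: is 76 less than 88?
  76 < 88, so condition is true
Branch taken: Yes

Yes


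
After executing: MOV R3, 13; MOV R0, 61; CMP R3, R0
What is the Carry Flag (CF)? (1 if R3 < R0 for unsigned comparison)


Register state trace:
  MOV R3, 13  → R3 = 13
  MOV R0, 61  → R0 = 61
  CMP R3, R0  → unsigned 13 - 61: borrow occurs
  13 < 61, so CF = 1
CF = 1

1


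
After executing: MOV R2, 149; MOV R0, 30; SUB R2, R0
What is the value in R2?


Register state trace:
  MOV R2, 149  → R2 = 149
  MOV R0, 30  → R0 = 30
  SUB R2, R0  → R2 = 149 - 30 = 119
Final: R2 = 119

119


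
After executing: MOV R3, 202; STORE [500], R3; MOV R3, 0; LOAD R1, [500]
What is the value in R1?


Register and memory trace:
  MOV R3, 202  → R3 = 202
  STORE [500], R3  → mem[500] = 202
  MOV R3, 0  → R3 = 0
  LOAD R1, [500]  → R1 = mem[500] = 202
Final: R1 = 202

202


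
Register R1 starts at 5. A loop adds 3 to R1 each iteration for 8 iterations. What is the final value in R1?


Starting value: R1 = 5
  Iter 1: R1 = 5 + 3 = 8
  Iter 2: R1 = 8 + 3 = 11
  Iter 3: R1 = 11 + 3 = 14
  Iter 4: R1 = 14 + 3 = 17
  Iter 5: R1 = 17 + 3 = 20
  Iter 6: R1 = 20 + 3 = 23
  Iter 7: R1 = 23 + 3 = 26
  Iter 8: R1 = 26 + 3 = 29
Final: R1 = 29

29


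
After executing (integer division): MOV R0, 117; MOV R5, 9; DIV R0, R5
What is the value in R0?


Register state trace:
  MOV R0, 117  → R0 = 117
  MOV R5, 9  → R5 = 9
  DIV R0, R5  → R0 = 117 // 9 = 13
Final: R0 = 13

13


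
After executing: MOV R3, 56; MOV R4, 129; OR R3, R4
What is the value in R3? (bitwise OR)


Register state trace:
  MOV R3, 56  → R3 = 56 (0b00111000)
  MOV R4, 129  → R4 = 129 (0b10000001)
  OR R3, R4   → R3 = 56 OR 129 = 185 (0b10111001)
Final: R3 = 185

185


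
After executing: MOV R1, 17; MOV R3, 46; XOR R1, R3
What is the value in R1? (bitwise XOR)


Register state trace:
  MOV R1, 17  → R1 = 17 (0b00010001)
  MOV R3, 46  → R3 = 46 (0b00101110)
  XOR R1, R3  → R1 = 17 XOR 46 = 63 (0b00111111)
Final: R1 = 63

63


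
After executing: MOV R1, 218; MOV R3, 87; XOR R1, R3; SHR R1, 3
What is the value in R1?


Register state trace:
  MOV R1, 218  → R1 = 218 (0b11011010)
  MOV R3, 87  → R3 = 87 (0b01010111)
  XOR R1, R3  → R1 = 218 XOR 87 = 141 (0b10001101)
  SHR R1, 3  → R1 = 141 >> 3 = 17
Final: R1 = 17

17


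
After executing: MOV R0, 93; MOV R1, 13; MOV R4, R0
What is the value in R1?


Register state trace:
  MOV R0, 93  → R0 = 93
  MOV R1, 13  → R1 = 13
  MOV R4, R0  → R4 = 93
Final: R1 = 13

13


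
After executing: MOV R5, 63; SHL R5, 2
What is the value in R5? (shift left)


Register state trace:
  MOV R5, 63  → R5 = 63
  SHL R5, 2  → R5 = 63 << 2 = 63 * 2^2 = 252
Final: R5 = 252

252


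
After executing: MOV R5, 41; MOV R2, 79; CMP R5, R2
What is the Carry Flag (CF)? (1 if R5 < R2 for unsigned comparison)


Register state trace:
  MOV R5, 41  → R5 = 41
  MOV R2, 79  → R2 = 79
  CMP R5, R2  → unsigned 41 - 79: borrow occurs
  41 < 79, so CF = 1
CF = 1

1


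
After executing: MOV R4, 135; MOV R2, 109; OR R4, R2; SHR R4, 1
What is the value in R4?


Register state trace:
  MOV R4, 135  → R4 = 135 (0b10000111)
  MOV R2, 109  → R2 = 109 (0b01101101)
  OR R4, R2  → R4 = 135 OR 109 = 239 (0b11101111)
  SHR R4, 1  → R4 = 239 >> 1 = 119
Final: R4 = 119

119


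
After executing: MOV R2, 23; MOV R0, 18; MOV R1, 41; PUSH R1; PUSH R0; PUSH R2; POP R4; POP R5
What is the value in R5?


Stack trace (top is rightmost):
  MOV R2, 23  → R2 = 23
  MOV R0, 18  → R0 = 18
  MOV R1, 41  → R1 = 41
  PUSH R1  → stack: [41]
  PUSH R0  → stack: [41, 18]
  PUSH R2  → stack: [41, 18, 23]
  POP R4  → R4 = 23, stack: [41, 18]
  POP R5  → R5 = 18, stack: [41]
Final: R5 = 18

18


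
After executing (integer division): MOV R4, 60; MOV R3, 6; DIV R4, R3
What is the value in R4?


Register state trace:
  MOV R4, 60  → R4 = 60
  MOV R3, 6  → R3 = 6
  DIV R4, R3  → R4 = 60 // 6 = 10
Final: R4 = 10

10


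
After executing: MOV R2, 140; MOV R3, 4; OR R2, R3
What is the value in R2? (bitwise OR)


Register state trace:
  MOV R2, 140  → R2 = 140 (0b10001100)
  MOV R3, 4  → R3 = 4 (0b00000100)
  OR R2, R3   → R2 = 140 OR 4 = 140 (0b10001100)
Final: R2 = 140

140


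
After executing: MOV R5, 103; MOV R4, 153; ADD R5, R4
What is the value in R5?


Register state trace:
  MOV R5, 103  → R5 = 103
  MOV R4, 153  → R4 = 153
  ADD R5, R4  → R5 = 103 + 153 = 256
Final: R5 = 256

256


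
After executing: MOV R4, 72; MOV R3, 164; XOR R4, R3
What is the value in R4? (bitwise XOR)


Register state trace:
  MOV R4, 72  → R4 = 72 (0b01001000)
  MOV R3, 164  → R3 = 164 (0b10100100)
  XOR R4, R3  → R4 = 72 XOR 164 = 236 (0b11101100)
Final: R4 = 236

236


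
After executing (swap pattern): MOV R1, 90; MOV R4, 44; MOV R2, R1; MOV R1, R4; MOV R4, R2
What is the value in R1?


Register state trace (swap pattern):
  MOV R1, 90  → R1 = 90
  MOV R4, 44  → R4 = 44
  MOV R2, R1  → R2 = 90  (save R1)
  MOV R1, R4  → R1 = 44  (R1 gets R4's value)
  MOV R4, R2  → R4 = 90  (R4 gets saved value)
Final: R1 = 44

44


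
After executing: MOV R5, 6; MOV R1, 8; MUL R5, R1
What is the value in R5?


Register state trace:
  MOV R5, 6  → R5 = 6
  MOV R1, 8  → R1 = 8
  MUL R5, R1  → R5 = 6 * 8 = 48
Final: R5 = 48

48


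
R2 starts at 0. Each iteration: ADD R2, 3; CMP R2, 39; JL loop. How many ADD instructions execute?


Loop trace (R2 starts at 0, target 39, step 3):
  ADD #1: R2 = 0 + 3 = 3  → 3 < 39, loop
  ADD #2: R2 = 3 + 3 = 6  → 6 < 39, loop
  ADD #3: R2 = 6 + 3 = 9  → 9 < 39, loop
  ADD #4: R2 = 9 + 3 = 12  → 12 < 39, loop
  ADD #5: R2 = 12 + 3 = 15  → 15 < 39, loop
  ADD #6: R2 = 15 + 3 = 18  → 18 < 39, loop
  ADD #7: R2 = 18 + 3 = 21  → 21 < 39, loop
  ADD #8: R2 = 21 + 3 = 24  → 24 < 39, loop
  ADD #9: R2 = 24 + 3 = 27  → 27 < 39, loop
  ADD #10: R2 = 27 + 3 = 30  → 30 < 39, loop
  ADD #11: R2 = 30 + 3 = 33  → 33 < 39, loop
  ADD #12: R2 = 33 + 3 = 36  → 36 < 39, loop
  ADD #13: R2 = 36 + 3 = 39  → 39 >= 39, exit
Total ADD instructions: 13

13


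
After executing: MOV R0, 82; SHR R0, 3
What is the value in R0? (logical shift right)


Register state trace:
  MOV R0, 82  → R0 = 82
  SHR R0, 3  → R0 = 82 >> 3 = 82 // 2^3 = 10
Final: R0 = 10

10


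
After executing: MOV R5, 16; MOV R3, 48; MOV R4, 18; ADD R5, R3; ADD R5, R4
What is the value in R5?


Register state trace:
  MOV R5, 16  → R5 = 16
  MOV R3, 48  → R3 = 48
  MOV R4, 18  → R4 = 18
  ADD R5, R3  → R5 = 16 + 48 = 64
  ADD R5, R4  → R5 = 64 + 18 = 82
Final: R5 = 82

82


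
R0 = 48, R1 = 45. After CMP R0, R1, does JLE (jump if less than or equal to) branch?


Trace:
  R0 = 48, R1 = 45
  CMP R0, R1  → compares 48 vs 45
  JLE checks: is 48 less than or equal to 45?
  48 > 45, so condition is false
Branch taken: No

No


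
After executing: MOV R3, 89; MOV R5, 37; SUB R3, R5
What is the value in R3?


Register state trace:
  MOV R3, 89  → R3 = 89
  MOV R5, 37  → R5 = 37
  SUB R3, R5  → R3 = 89 - 37 = 52
Final: R3 = 52

52


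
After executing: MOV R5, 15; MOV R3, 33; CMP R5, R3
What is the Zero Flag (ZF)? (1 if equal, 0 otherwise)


Register state trace:
  MOV R5, 15  → R5 = 15
  MOV R3, 33  → R3 = 33
  CMP R5, R3  → computes 15 - 33 = -18
  Result is nonzero, so values are not equal
ZF = 0

0


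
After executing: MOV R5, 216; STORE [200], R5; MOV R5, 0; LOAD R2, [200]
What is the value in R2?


Register and memory trace:
  MOV R5, 216  → R5 = 216
  STORE [200], R5  → mem[200] = 216
  MOV R5, 0  → R5 = 0
  LOAD R2, [200]  → R2 = mem[200] = 216
Final: R2 = 216

216


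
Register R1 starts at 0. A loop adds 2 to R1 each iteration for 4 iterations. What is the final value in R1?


Starting value: R1 = 0
  Iter 1: R1 = 0 + 2 = 2
  Iter 2: R1 = 2 + 2 = 4
  Iter 3: R1 = 4 + 2 = 6
  Iter 4: R1 = 6 + 2 = 8
Final: R1 = 8

8


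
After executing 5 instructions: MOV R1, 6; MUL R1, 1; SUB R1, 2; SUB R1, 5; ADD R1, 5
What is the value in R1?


Register state trace:
  MOV R1, 6  → R1 = 6
  MUL R1, 1  → R1 = 6 * 1 = 6
  SUB R1, 2  → R1 = 6 - 2 = 4
  SUB R1, 5  → R1 = 4 - 5 = -1
  ADD R1, 5  → R1 = -1 + 5 = 4
Final: R1 = 4

4


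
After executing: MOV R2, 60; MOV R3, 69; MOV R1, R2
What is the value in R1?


Register state trace:
  MOV R2, 60  → R2 = 60
  MOV R3, 69  → R3 = 69
  MOV R1, R2  → R1 = 60
Final: R1 = 60

60


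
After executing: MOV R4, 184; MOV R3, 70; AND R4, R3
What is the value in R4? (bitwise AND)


Register state trace:
  MOV R4, 184  → R4 = 184 (0b10111000)
  MOV R3, 70  → R3 = 70 (0b01000110)
  AND R4, R3  → R4 = 184 AND 70 = 0 (0b00000000)
Final: R4 = 0

0


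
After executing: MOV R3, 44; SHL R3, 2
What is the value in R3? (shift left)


Register state trace:
  MOV R3, 44  → R3 = 44
  SHL R3, 2  → R3 = 44 << 2 = 44 * 2^2 = 176
Final: R3 = 176

176


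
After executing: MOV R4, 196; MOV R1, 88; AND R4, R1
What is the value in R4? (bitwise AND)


Register state trace:
  MOV R4, 196  → R4 = 196 (0b11000100)
  MOV R1, 88  → R1 = 88 (0b01011000)
  AND R4, R1  → R4 = 196 AND 88 = 64 (0b01000000)
Final: R4 = 64

64


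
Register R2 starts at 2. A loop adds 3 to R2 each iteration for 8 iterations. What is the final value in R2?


Starting value: R2 = 2
  Iter 1: R2 = 2 + 3 = 5
  Iter 2: R2 = 5 + 3 = 8
  Iter 3: R2 = 8 + 3 = 11
  Iter 4: R2 = 11 + 3 = 14
  Iter 5: R2 = 14 + 3 = 17
  Iter 6: R2 = 17 + 3 = 20
  Iter 7: R2 = 20 + 3 = 23
  Iter 8: R2 = 23 + 3 = 26
Final: R2 = 26

26


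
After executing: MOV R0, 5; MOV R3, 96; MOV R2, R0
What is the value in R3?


Register state trace:
  MOV R0, 5  → R0 = 5
  MOV R3, 96  → R3 = 96
  MOV R2, R0  → R2 = 5
Final: R3 = 96

96


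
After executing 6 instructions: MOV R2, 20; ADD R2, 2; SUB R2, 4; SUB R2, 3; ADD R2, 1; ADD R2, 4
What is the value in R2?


Register state trace:
  MOV R2, 20  → R2 = 20
  ADD R2, 2  → R2 = 20 + 2 = 22
  SUB R2, 4  → R2 = 22 - 4 = 18
  SUB R2, 3  → R2 = 18 - 3 = 15
  ADD R2, 1  → R2 = 15 + 1 = 16
  ADD R2, 4  → R2 = 16 + 4 = 20
Final: R2 = 20

20


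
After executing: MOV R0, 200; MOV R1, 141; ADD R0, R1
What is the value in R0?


Register state trace:
  MOV R0, 200  → R0 = 200
  MOV R1, 141  → R1 = 141
  ADD R0, R1  → R0 = 200 + 141 = 341
Final: R0 = 341

341


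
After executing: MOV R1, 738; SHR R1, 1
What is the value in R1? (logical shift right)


Register state trace:
  MOV R1, 738  → R1 = 738
  SHR R1, 1  → R1 = 738 >> 1 = 738 // 2^1 = 369
Final: R1 = 369

369


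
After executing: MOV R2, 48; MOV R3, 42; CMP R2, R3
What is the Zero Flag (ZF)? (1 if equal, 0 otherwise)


Register state trace:
  MOV R2, 48  → R2 = 48
  MOV R3, 42  → R3 = 42
  CMP R2, R3  → computes 48 - 42 = 6
  Result is nonzero, so values are not equal
ZF = 0

0


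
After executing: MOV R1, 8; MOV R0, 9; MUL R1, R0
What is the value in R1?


Register state trace:
  MOV R1, 8  → R1 = 8
  MOV R0, 9  → R0 = 9
  MUL R1, R0  → R1 = 8 * 9 = 72
Final: R1 = 72

72


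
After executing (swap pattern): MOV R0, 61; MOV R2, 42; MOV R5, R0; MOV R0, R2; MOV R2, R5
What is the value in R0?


Register state trace (swap pattern):
  MOV R0, 61  → R0 = 61
  MOV R2, 42  → R2 = 42
  MOV R5, R0  → R5 = 61  (save R0)
  MOV R0, R2  → R0 = 42  (R0 gets R2's value)
  MOV R2, R5  → R2 = 61  (R2 gets saved value)
Final: R0 = 42

42


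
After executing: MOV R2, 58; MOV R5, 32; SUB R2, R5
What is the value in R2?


Register state trace:
  MOV R2, 58  → R2 = 58
  MOV R5, 32  → R5 = 32
  SUB R2, R5  → R2 = 58 - 32 = 26
Final: R2 = 26

26


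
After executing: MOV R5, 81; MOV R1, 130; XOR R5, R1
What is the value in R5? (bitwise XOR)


Register state trace:
  MOV R5, 81  → R5 = 81 (0b01010001)
  MOV R1, 130  → R1 = 130 (0b10000010)
  XOR R5, R1  → R5 = 81 XOR 130 = 211 (0b11010011)
Final: R5 = 211

211


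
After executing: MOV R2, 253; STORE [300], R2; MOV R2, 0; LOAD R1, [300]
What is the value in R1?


Register and memory trace:
  MOV R2, 253  → R2 = 253
  STORE [300], R2  → mem[300] = 253
  MOV R2, 0  → R2 = 0
  LOAD R1, [300]  → R1 = mem[300] = 253
Final: R1 = 253

253


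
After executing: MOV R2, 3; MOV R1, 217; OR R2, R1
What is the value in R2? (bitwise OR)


Register state trace:
  MOV R2, 3  → R2 = 3 (0b00000011)
  MOV R1, 217  → R1 = 217 (0b11011001)
  OR R2, R1   → R2 = 3 OR 217 = 219 (0b11011011)
Final: R2 = 219

219


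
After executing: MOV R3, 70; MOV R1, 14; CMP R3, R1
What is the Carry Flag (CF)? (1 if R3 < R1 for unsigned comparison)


Register state trace:
  MOV R3, 70  → R3 = 70
  MOV R1, 14  → R1 = 14
  CMP R3, R1  → unsigned 70 - 14: no borrow
  70 >= 14, so CF = 0
CF = 0

0


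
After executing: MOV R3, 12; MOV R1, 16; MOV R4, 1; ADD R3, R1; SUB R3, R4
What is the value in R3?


Register state trace:
  MOV R3, 12  → R3 = 12
  MOV R1, 16  → R1 = 16
  MOV R4, 1  → R4 = 1
  ADD R3, R1  → R3 = 12 + 16 = 28
  SUB R3, R4  → R3 = 28 - 1 = 27
Final: R3 = 27

27


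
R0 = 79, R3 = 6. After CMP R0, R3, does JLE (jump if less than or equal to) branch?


Trace:
  R0 = 79, R3 = 6
  CMP R0, R3  → compares 79 vs 6
  JLE checks: is 79 less than or equal to 6?
  79 > 6, so condition is false
Branch taken: No

No


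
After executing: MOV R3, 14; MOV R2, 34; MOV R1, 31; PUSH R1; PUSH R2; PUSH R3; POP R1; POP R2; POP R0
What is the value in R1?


Stack trace (top is rightmost):
  MOV R3, 14  → R3 = 14
  MOV R2, 34  → R2 = 34
  MOV R1, 31  → R1 = 31
  PUSH R1  → stack: [31]
  PUSH R2  → stack: [31, 34]
  PUSH R3  → stack: [31, 34, 14]
  POP R1  → R1 = 14, stack: [31, 34]
  POP R2  → R2 = 34, stack: [31]
  POP R0  → R0 = 31, stack: []
Final: R1 = 14

14


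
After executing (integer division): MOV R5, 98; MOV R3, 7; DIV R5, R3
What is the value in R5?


Register state trace:
  MOV R5, 98  → R5 = 98
  MOV R3, 7  → R3 = 7
  DIV R5, R3  → R5 = 98 // 7 = 14
Final: R5 = 14

14


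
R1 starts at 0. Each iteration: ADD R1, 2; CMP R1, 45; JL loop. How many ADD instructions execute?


Loop trace (R1 starts at 0, target 45, step 2):
  ADD #1: R1 = 0 + 2 = 2  → 2 < 45, loop
  ADD #2: R1 = 2 + 2 = 4  → 4 < 45, loop
  ADD #3: R1 = 4 + 2 = 6  → 6 < 45, loop
  ADD #4: R1 = 6 + 2 = 8  → 8 < 45, loop
  ADD #5: R1 = 8 + 2 = 10  → 10 < 45, loop
  ADD #6: R1 = 10 + 2 = 12  → 12 < 45, loop
  ADD #7: R1 = 12 + 2 = 14  → 14 < 45, loop
  ADD #8: R1 = 14 + 2 = 16  → 16 < 45, loop
  ADD #9: R1 = 16 + 2 = 18  → 18 < 45, loop
  ADD #10: R1 = 18 + 2 = 20  → 20 < 45, loop
  ADD #11: R1 = 20 + 2 = 22  → 22 < 45, loop
  ADD #12: R1 = 22 + 2 = 24  → 24 < 45, loop
  ADD #13: R1 = 24 + 2 = 26  → 26 < 45, loop
  ADD #14: R1 = 26 + 2 = 28  → 28 < 45, loop
  ADD #15: R1 = 28 + 2 = 30  → 30 < 45, loop
  ADD #16: R1 = 30 + 2 = 32  → 32 < 45, loop
  ADD #17: R1 = 32 + 2 = 34  → 34 < 45, loop
  ADD #18: R1 = 34 + 2 = 36  → 36 < 45, loop
  ADD #19: R1 = 36 + 2 = 38  → 38 < 45, loop
  ADD #20: R1 = 38 + 2 = 40  → 40 < 45, loop
  ADD #21: R1 = 40 + 2 = 42  → 42 < 45, loop
  ADD #22: R1 = 42 + 2 = 44  → 44 < 45, loop
  ADD #23: R1 = 44 + 2 = 46  → 46 >= 45, exit
Total ADD instructions: 23

23


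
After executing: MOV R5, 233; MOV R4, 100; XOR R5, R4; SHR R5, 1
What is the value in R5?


Register state trace:
  MOV R5, 233  → R5 = 233 (0b11101001)
  MOV R4, 100  → R4 = 100 (0b01100100)
  XOR R5, R4  → R5 = 233 XOR 100 = 141 (0b10001101)
  SHR R5, 1  → R5 = 141 >> 1 = 70
Final: R5 = 70

70


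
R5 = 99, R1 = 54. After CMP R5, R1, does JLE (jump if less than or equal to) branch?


Trace:
  R5 = 99, R1 = 54
  CMP R5, R1  → compares 99 vs 54
  JLE checks: is 99 less than or equal to 54?
  99 > 54, so condition is false
Branch taken: No

No


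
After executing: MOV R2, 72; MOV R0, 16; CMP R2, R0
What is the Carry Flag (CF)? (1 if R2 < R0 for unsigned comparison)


Register state trace:
  MOV R2, 72  → R2 = 72
  MOV R0, 16  → R0 = 16
  CMP R2, R0  → unsigned 72 - 16: no borrow
  72 >= 16, so CF = 0
CF = 0

0


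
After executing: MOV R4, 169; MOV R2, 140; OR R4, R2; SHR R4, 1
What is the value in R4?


Register state trace:
  MOV R4, 169  → R4 = 169 (0b10101001)
  MOV R2, 140  → R2 = 140 (0b10001100)
  OR R4, R2  → R4 = 169 OR 140 = 173 (0b10101101)
  SHR R4, 1  → R4 = 173 >> 1 = 86
Final: R4 = 86

86


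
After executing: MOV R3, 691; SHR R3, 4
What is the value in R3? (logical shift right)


Register state trace:
  MOV R3, 691  → R3 = 691
  SHR R3, 4  → R3 = 691 >> 4 = 691 // 2^4 = 43
Final: R3 = 43

43


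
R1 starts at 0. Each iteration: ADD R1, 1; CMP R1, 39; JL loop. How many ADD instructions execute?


Loop trace (R1 starts at 0, target 39, step 1):
  ADD #1: R1 = 0 + 1 = 1  → 1 < 39, loop
  ADD #2: R1 = 1 + 1 = 2  → 2 < 39, loop
  ADD #3: R1 = 2 + 1 = 3  → 3 < 39, loop
  ADD #4: R1 = 3 + 1 = 4  → 4 < 39, loop
  ADD #5: R1 = 4 + 1 = 5  → 5 < 39, loop
  ADD #6: R1 = 5 + 1 = 6  → 6 < 39, loop
  ADD #7: R1 = 6 + 1 = 7  → 7 < 39, loop
  ADD #8: R1 = 7 + 1 = 8  → 8 < 39, loop
  ADD #9: R1 = 8 + 1 = 9  → 9 < 39, loop
  ADD #10: R1 = 9 + 1 = 10  → 10 < 39, loop
  ADD #11: R1 = 10 + 1 = 11  → 11 < 39, loop
  ADD #12: R1 = 11 + 1 = 12  → 12 < 39, loop
  ADD #13: R1 = 12 + 1 = 13  → 13 < 39, loop
  ADD #14: R1 = 13 + 1 = 14  → 14 < 39, loop
  ADD #15: R1 = 14 + 1 = 15  → 15 < 39, loop
  ADD #16: R1 = 15 + 1 = 16  → 16 < 39, loop
  ADD #17: R1 = 16 + 1 = 17  → 17 < 39, loop
  ADD #18: R1 = 17 + 1 = 18  → 18 < 39, loop
  ADD #19: R1 = 18 + 1 = 19  → 19 < 39, loop
  ADD #20: R1 = 19 + 1 = 20  → 20 < 39, loop
  ADD #21: R1 = 20 + 1 = 21  → 21 < 39, loop
  ADD #22: R1 = 21 + 1 = 22  → 22 < 39, loop
  ADD #23: R1 = 22 + 1 = 23  → 23 < 39, loop
  ADD #24: R1 = 23 + 1 = 24  → 24 < 39, loop
  ADD #25: R1 = 24 + 1 = 25  → 25 < 39, loop
  ADD #26: R1 = 25 + 1 = 26  → 26 < 39, loop
  ADD #27: R1 = 26 + 1 = 27  → 27 < 39, loop
  ADD #28: R1 = 27 + 1 = 28  → 28 < 39, loop
  ADD #29: R1 = 28 + 1 = 29  → 29 < 39, loop
  ADD #30: R1 = 29 + 1 = 30  → 30 < 39, loop
  ADD #31: R1 = 30 + 1 = 31  → 31 < 39, loop
  ADD #32: R1 = 31 + 1 = 32  → 32 < 39, loop
  ADD #33: R1 = 32 + 1 = 33  → 33 < 39, loop
  ADD #34: R1 = 33 + 1 = 34  → 34 < 39, loop
  ADD #35: R1 = 34 + 1 = 35  → 35 < 39, loop
  ADD #36: R1 = 35 + 1 = 36  → 36 < 39, loop
  ADD #37: R1 = 36 + 1 = 37  → 37 < 39, loop
  ADD #38: R1 = 37 + 1 = 38  → 38 < 39, loop
  ADD #39: R1 = 38 + 1 = 39  → 39 >= 39, exit
Total ADD instructions: 39

39


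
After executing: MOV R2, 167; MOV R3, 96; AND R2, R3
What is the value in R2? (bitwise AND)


Register state trace:
  MOV R2, 167  → R2 = 167 (0b10100111)
  MOV R3, 96  → R3 = 96 (0b01100000)
  AND R2, R3  → R2 = 167 AND 96 = 32 (0b00100000)
Final: R2 = 32

32


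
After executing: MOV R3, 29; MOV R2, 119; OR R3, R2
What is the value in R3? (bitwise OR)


Register state trace:
  MOV R3, 29  → R3 = 29 (0b00011101)
  MOV R2, 119  → R2 = 119 (0b01110111)
  OR R3, R2   → R3 = 29 OR 119 = 127 (0b01111111)
Final: R3 = 127

127


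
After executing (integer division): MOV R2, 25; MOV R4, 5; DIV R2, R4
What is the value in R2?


Register state trace:
  MOV R2, 25  → R2 = 25
  MOV R4, 5  → R4 = 5
  DIV R2, R4  → R2 = 25 // 5 = 5
Final: R2 = 5

5


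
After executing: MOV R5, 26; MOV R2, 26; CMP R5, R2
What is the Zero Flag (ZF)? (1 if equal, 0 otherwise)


Register state trace:
  MOV R5, 26  → R5 = 26
  MOV R2, 26  → R2 = 26
  CMP R5, R2  → computes 26 - 26 = 0
  Result is zero, so values are equal
ZF = 1

1


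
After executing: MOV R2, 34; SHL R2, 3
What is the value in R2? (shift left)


Register state trace:
  MOV R2, 34  → R2 = 34
  SHL R2, 3  → R2 = 34 << 3 = 34 * 2^3 = 272
Final: R2 = 272

272


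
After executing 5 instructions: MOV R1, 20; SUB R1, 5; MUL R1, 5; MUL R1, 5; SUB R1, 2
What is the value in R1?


Register state trace:
  MOV R1, 20  → R1 = 20
  SUB R1, 5  → R1 = 20 - 5 = 15
  MUL R1, 5  → R1 = 15 * 5 = 75
  MUL R1, 5  → R1 = 75 * 5 = 375
  SUB R1, 2  → R1 = 375 - 2 = 373
Final: R1 = 373

373


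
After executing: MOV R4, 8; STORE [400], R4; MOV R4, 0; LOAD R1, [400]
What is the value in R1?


Register and memory trace:
  MOV R4, 8  → R4 = 8
  STORE [400], R4  → mem[400] = 8
  MOV R4, 0  → R4 = 0
  LOAD R1, [400]  → R1 = mem[400] = 8
Final: R1 = 8

8


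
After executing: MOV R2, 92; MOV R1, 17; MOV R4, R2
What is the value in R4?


Register state trace:
  MOV R2, 92  → R2 = 92
  MOV R1, 17  → R1 = 17
  MOV R4, R2  → R4 = 92
Final: R4 = 92

92


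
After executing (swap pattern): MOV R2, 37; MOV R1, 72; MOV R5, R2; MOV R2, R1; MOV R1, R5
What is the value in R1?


Register state trace (swap pattern):
  MOV R2, 37  → R2 = 37
  MOV R1, 72  → R1 = 72
  MOV R5, R2  → R5 = 37  (save R2)
  MOV R2, R1  → R2 = 72  (R2 gets R1's value)
  MOV R1, R5  → R1 = 37  (R1 gets saved value)
Final: R1 = 37

37


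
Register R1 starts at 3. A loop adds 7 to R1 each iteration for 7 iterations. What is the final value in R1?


Starting value: R1 = 3
  Iter 1: R1 = 3 + 7 = 10
  Iter 2: R1 = 10 + 7 = 17
  Iter 3: R1 = 17 + 7 = 24
  Iter 4: R1 = 24 + 7 = 31
  Iter 5: R1 = 31 + 7 = 38
  Iter 6: R1 = 38 + 7 = 45
  Iter 7: R1 = 45 + 7 = 52
Final: R1 = 52

52


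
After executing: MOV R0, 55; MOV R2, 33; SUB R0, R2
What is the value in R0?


Register state trace:
  MOV R0, 55  → R0 = 55
  MOV R2, 33  → R2 = 33
  SUB R0, R2  → R0 = 55 - 33 = 22
Final: R0 = 22

22


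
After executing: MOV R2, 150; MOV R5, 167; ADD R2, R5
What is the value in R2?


Register state trace:
  MOV R2, 150  → R2 = 150
  MOV R5, 167  → R5 = 167
  ADD R2, R5  → R2 = 150 + 167 = 317
Final: R2 = 317

317


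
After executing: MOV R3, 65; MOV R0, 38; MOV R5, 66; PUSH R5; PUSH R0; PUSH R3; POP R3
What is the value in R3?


Stack trace (top is rightmost):
  MOV R3, 65  → R3 = 65
  MOV R0, 38  → R0 = 38
  MOV R5, 66  → R5 = 66
  PUSH R5  → stack: [66]
  PUSH R0  → stack: [66, 38]
  PUSH R3  → stack: [66, 38, 65]
  POP R3  → R3 = 65, stack: [66, 38]
Final: R3 = 65

65


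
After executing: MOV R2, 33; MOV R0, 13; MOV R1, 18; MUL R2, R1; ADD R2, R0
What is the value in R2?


Register state trace:
  MOV R2, 33  → R2 = 33
  MOV R0, 13  → R0 = 13
  MOV R1, 18  → R1 = 18
  MUL R2, R1  → R2 = 33 * 18 = 594
  ADD R2, R0  → R2 = 594 + 13 = 607
Final: R2 = 607

607


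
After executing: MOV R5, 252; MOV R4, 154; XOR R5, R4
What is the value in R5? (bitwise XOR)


Register state trace:
  MOV R5, 252  → R5 = 252 (0b11111100)
  MOV R4, 154  → R4 = 154 (0b10011010)
  XOR R5, R4  → R5 = 252 XOR 154 = 102 (0b01100110)
Final: R5 = 102

102


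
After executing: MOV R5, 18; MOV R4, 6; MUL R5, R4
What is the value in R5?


Register state trace:
  MOV R5, 18  → R5 = 18
  MOV R4, 6  → R4 = 6
  MUL R5, R4  → R5 = 18 * 6 = 108
Final: R5 = 108

108


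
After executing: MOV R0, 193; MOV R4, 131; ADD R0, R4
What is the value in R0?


Register state trace:
  MOV R0, 193  → R0 = 193
  MOV R4, 131  → R4 = 131
  ADD R0, R4  → R0 = 193 + 131 = 324
Final: R0 = 324

324


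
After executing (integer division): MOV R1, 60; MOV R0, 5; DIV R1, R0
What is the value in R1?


Register state trace:
  MOV R1, 60  → R1 = 60
  MOV R0, 5  → R0 = 5
  DIV R1, R0  → R1 = 60 // 5 = 12
Final: R1 = 12

12


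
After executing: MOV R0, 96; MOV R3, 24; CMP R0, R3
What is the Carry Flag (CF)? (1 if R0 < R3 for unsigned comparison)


Register state trace:
  MOV R0, 96  → R0 = 96
  MOV R3, 24  → R3 = 24
  CMP R0, R3  → unsigned 96 - 24: no borrow
  96 >= 24, so CF = 0
CF = 0

0


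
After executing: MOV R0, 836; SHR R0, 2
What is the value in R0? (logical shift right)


Register state trace:
  MOV R0, 836  → R0 = 836
  SHR R0, 2  → R0 = 836 >> 2 = 836 // 2^2 = 209
Final: R0 = 209

209


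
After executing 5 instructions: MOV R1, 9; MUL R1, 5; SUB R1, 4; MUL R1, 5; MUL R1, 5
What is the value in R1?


Register state trace:
  MOV R1, 9  → R1 = 9
  MUL R1, 5  → R1 = 9 * 5 = 45
  SUB R1, 4  → R1 = 45 - 4 = 41
  MUL R1, 5  → R1 = 41 * 5 = 205
  MUL R1, 5  → R1 = 205 * 5 = 1025
Final: R1 = 1025

1025


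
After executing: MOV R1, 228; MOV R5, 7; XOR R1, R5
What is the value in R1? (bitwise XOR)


Register state trace:
  MOV R1, 228  → R1 = 228 (0b11100100)
  MOV R5, 7  → R5 = 7 (0b00000111)
  XOR R1, R5  → R1 = 228 XOR 7 = 227 (0b11100011)
Final: R1 = 227

227


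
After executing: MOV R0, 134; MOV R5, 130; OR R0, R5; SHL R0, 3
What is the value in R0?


Register state trace:
  MOV R0, 134  → R0 = 134 (0b10000110)
  MOV R5, 130  → R5 = 130 (0b10000010)
  OR R0, R5  → R0 = 134 OR 130 = 134 (0b10000110)
  SHL R0, 3  → R0 = 134 << 3 = 1072
Final: R0 = 1072

1072


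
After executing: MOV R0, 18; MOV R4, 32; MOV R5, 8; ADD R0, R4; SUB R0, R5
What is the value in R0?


Register state trace:
  MOV R0, 18  → R0 = 18
  MOV R4, 32  → R4 = 32
  MOV R5, 8  → R5 = 8
  ADD R0, R4  → R0 = 18 + 32 = 50
  SUB R0, R5  → R0 = 50 - 8 = 42
Final: R0 = 42

42


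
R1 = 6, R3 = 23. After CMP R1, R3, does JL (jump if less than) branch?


Trace:
  R1 = 6, R3 = 23
  CMP R1, R3  → compares 6 vs 23
  JL checks: is 6 less than 23?
  6 < 23, so condition is true
Branch taken: Yes

Yes


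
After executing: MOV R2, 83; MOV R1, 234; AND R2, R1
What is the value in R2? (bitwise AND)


Register state trace:
  MOV R2, 83  → R2 = 83 (0b01010011)
  MOV R1, 234  → R1 = 234 (0b11101010)
  AND R2, R1  → R2 = 83 AND 234 = 66 (0b01000010)
Final: R2 = 66

66


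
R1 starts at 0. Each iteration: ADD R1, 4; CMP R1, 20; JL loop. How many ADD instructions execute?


Loop trace (R1 starts at 0, target 20, step 4):
  ADD #1: R1 = 0 + 4 = 4  → 4 < 20, loop
  ADD #2: R1 = 4 + 4 = 8  → 8 < 20, loop
  ADD #3: R1 = 8 + 4 = 12  → 12 < 20, loop
  ADD #4: R1 = 12 + 4 = 16  → 16 < 20, loop
  ADD #5: R1 = 16 + 4 = 20  → 20 >= 20, exit
Total ADD instructions: 5

5


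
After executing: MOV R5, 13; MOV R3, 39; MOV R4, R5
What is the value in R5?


Register state trace:
  MOV R5, 13  → R5 = 13
  MOV R3, 39  → R3 = 39
  MOV R4, R5  → R4 = 13
Final: R5 = 13

13


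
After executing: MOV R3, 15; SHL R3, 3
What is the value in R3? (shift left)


Register state trace:
  MOV R3, 15  → R3 = 15
  SHL R3, 3  → R3 = 15 << 3 = 15 * 2^3 = 120
Final: R3 = 120

120


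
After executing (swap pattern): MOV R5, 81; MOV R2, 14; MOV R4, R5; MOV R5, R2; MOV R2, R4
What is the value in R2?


Register state trace (swap pattern):
  MOV R5, 81  → R5 = 81
  MOV R2, 14  → R2 = 14
  MOV R4, R5  → R4 = 81  (save R5)
  MOV R5, R2  → R5 = 14  (R5 gets R2's value)
  MOV R2, R4  → R2 = 81  (R2 gets saved value)
Final: R2 = 81

81


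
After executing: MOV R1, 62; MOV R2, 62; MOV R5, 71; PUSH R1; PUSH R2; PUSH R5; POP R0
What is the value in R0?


Stack trace (top is rightmost):
  MOV R1, 62  → R1 = 62
  MOV R2, 62  → R2 = 62
  MOV R5, 71  → R5 = 71
  PUSH R1  → stack: [62]
  PUSH R2  → stack: [62, 62]
  PUSH R5  → stack: [62, 62, 71]
  POP R0  → R0 = 71, stack: [62, 62]
Final: R0 = 71

71


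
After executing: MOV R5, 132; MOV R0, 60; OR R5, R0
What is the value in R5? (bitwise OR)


Register state trace:
  MOV R5, 132  → R5 = 132 (0b10000100)
  MOV R0, 60  → R0 = 60 (0b00111100)
  OR R5, R0   → R5 = 132 OR 60 = 188 (0b10111100)
Final: R5 = 188

188


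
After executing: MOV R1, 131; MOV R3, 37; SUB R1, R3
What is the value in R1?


Register state trace:
  MOV R1, 131  → R1 = 131
  MOV R3, 37  → R3 = 37
  SUB R1, R3  → R1 = 131 - 37 = 94
Final: R1 = 94

94


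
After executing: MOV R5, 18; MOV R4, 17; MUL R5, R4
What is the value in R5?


Register state trace:
  MOV R5, 18  → R5 = 18
  MOV R4, 17  → R4 = 17
  MUL R5, R4  → R5 = 18 * 17 = 306
Final: R5 = 306

306


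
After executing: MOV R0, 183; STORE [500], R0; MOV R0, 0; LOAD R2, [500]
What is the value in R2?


Register and memory trace:
  MOV R0, 183  → R0 = 183
  STORE [500], R0  → mem[500] = 183
  MOV R0, 0  → R0 = 0
  LOAD R2, [500]  → R2 = mem[500] = 183
Final: R2 = 183

183


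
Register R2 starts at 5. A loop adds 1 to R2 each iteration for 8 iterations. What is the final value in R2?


Starting value: R2 = 5
  Iter 1: R2 = 5 + 1 = 6
  Iter 2: R2 = 6 + 1 = 7
  Iter 3: R2 = 7 + 1 = 8
  Iter 4: R2 = 8 + 1 = 9
  Iter 5: R2 = 9 + 1 = 10
  Iter 6: R2 = 10 + 1 = 11
  Iter 7: R2 = 11 + 1 = 12
  Iter 8: R2 = 12 + 1 = 13
Final: R2 = 13

13


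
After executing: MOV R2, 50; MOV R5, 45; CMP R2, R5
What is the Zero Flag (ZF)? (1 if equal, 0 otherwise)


Register state trace:
  MOV R2, 50  → R2 = 50
  MOV R5, 45  → R5 = 45
  CMP R2, R5  → computes 50 - 45 = 5
  Result is nonzero, so values are not equal
ZF = 0

0


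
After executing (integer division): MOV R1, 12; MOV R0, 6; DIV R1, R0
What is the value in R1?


Register state trace:
  MOV R1, 12  → R1 = 12
  MOV R0, 6  → R0 = 6
  DIV R1, R0  → R1 = 12 // 6 = 2
Final: R1 = 2

2
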